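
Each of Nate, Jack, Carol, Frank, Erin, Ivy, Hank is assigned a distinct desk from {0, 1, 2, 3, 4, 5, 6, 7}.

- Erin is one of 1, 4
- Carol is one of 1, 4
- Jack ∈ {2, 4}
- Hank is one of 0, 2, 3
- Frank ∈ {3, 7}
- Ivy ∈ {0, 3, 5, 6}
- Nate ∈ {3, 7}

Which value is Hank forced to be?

0

Nate and Frank share exactly the 2 values {3, 7}; by pigeonhole those values go to them, so strike 3, 7 from Ivy, Hank.
Carol and Erin share exactly the 2 values {1, 4}; by pigeonhole those values go to them, so strike 1, 4 from Jack.
Jack has just one choice, so Jack = 2. Strike 2 from Hank.
So Hank = 0.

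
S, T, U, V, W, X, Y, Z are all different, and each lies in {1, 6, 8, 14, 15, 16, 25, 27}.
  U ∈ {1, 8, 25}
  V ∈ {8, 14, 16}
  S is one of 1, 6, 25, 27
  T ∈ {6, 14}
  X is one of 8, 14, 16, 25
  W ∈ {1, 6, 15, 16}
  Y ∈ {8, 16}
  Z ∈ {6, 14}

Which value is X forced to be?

The 8 variables draw from only 8 values {1, 6, 8, 14, 15, 16, 25, 27}, so each is used; only W can be 15, hence W = 15.
The 7 still-open variables draw from only 7 values {1, 6, 8, 14, 16, 25, 27}, so each is used; only S can be 27, hence S = 27.
The 6 still-open variables draw from only 6 values {1, 6, 8, 14, 16, 25}, so each is used; only U can be 1, hence U = 1.
Among the 5 still-open variables, 25 fits only X (and all 5 values in {6, 8, 14, 16, 25} must be used), so X = 25.

25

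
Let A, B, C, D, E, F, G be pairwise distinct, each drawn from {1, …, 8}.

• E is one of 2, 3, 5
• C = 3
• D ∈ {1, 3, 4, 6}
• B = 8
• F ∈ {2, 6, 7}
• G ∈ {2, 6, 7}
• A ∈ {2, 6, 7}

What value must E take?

5

B has just one choice, so B = 8.
That leaves C = 3. Eliminate 3 elsewhere: D, E.
A, F, G share exactly the 3 values {2, 6, 7}; by pigeonhole those values go to them, so strike 2, 6, 7 from D, E.
So E = 5.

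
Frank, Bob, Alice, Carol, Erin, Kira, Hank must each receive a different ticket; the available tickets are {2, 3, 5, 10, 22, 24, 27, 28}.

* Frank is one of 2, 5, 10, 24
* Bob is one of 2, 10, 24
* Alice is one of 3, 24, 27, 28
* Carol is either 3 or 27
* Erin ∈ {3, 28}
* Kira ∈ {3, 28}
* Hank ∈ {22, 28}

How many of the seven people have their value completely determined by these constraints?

Erin and Kira between them cover only {3, 28} — a naked pair. Remove those values from Alice, Carol, Hank.
Carol must be 27 (only option left). Remove 27 from Alice.
Hank has just one choice, so Hank = 22.
That leaves Alice = 24. Eliminate 24 elsewhere: Frank, Bob.
Determined: Alice=24, Carol=27, Hank=22. The other people each still have more than one consistent value. That makes 3.

3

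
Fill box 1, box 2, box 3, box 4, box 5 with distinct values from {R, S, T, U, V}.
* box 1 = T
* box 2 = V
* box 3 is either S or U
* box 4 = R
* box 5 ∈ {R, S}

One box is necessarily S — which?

box 5

box 1's domain is down to {T}, so box 1 = T.
box 2's domain is down to {V}, so box 2 = V.
box 4's domain is down to {R}, so box 4 = R. Strike R from box 5.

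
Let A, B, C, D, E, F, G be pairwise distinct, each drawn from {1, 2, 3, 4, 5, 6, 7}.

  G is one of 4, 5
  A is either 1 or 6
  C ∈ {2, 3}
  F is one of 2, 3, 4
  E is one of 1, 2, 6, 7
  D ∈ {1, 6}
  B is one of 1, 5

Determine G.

4

The 7 variables draw from only 7 values {1, 2, 3, 4, 5, 6, 7}, so each is used; only E can be 7, hence E = 7.
The 2 variables A and D are confined to {1, 6}, which locks those values in; drop them from B.
B must be 5 (only option left). Eliminate 5 elsewhere: G.
So G = 4.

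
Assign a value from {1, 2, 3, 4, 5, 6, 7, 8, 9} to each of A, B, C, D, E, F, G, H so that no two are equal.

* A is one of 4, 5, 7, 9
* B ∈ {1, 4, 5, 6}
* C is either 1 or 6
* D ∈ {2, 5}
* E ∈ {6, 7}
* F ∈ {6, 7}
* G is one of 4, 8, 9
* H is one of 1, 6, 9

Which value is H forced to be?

The 8 variables draw from only 8 values {1, 2, 4, 5, 6, 7, 8, 9}, so each is used; only D can be 2, hence D = 2.
The 7 still-open variables together cover exactly {1, 4, 5, 6, 7, 8, 9} — 7 values for 7 variables — and 8 appears only in G's list, so G = 8.
The 2 variables E and F are confined to {6, 7}, which locks those values in; drop them from A, B, C, H.
C must be 1 (only option left). Strike 1 from B, H.
So H = 9.

9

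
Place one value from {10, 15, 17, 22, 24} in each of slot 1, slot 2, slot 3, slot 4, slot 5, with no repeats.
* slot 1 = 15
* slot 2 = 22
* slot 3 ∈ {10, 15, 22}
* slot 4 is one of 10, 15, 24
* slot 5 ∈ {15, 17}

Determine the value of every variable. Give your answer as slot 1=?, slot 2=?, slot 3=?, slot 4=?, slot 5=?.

slot 1=15, slot 2=22, slot 3=10, slot 4=24, slot 5=17

slot 1's domain is down to {15}, so slot 1 = 15. Remove 15 from slot 3, slot 4, slot 5.
That leaves slot 2 = 22. Remove 22 from slot 3.
slot 3 must be 10 (only option left). So slot 4 can't be 10.
slot 4's domain is down to {24}, so slot 4 = 24.
That leaves slot 5 = 17.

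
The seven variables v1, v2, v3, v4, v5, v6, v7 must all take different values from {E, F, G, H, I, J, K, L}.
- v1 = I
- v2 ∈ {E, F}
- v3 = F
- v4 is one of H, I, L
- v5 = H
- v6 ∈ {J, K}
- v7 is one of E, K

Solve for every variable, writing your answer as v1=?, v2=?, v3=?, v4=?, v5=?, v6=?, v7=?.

v1's domain is down to {I}, so v1 = I. Strike I from v4.
v3 has just one choice, so v3 = F. Remove F from v2.
v5 must be H (only option left). Remove H from v4.
That leaves v2 = E. So v7 can't be E.
v4 must be L (only option left).
v7 must be K (only option left). Strike K from v6.
That leaves v6 = J.

v1=I, v2=E, v3=F, v4=L, v5=H, v6=J, v7=K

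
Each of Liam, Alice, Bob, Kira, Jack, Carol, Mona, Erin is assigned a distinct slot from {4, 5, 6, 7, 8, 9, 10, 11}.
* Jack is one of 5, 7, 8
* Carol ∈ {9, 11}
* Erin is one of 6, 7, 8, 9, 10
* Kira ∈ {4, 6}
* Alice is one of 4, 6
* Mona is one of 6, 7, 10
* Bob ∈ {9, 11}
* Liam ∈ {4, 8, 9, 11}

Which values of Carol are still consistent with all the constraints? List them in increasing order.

9, 11

Among the 8 variables, 5 fits only Jack (and all 8 values in {4, 5, 6, 7, 8, 9, 10, 11} must be used), so Jack = 5.
Alice and Kira share exactly the 2 values {4, 6}; by pigeonhole those values go to them, so strike 4, 6 from Liam, Mona, Erin.
Bob and Carol share exactly the 2 values {9, 11}; by pigeonhole those values go to them, so strike 9, 11 from Liam, Erin.
Liam must be 8 (only option left). Remove 8 from Erin.
No further eliminations apply; Carol can still be any of 9, 11.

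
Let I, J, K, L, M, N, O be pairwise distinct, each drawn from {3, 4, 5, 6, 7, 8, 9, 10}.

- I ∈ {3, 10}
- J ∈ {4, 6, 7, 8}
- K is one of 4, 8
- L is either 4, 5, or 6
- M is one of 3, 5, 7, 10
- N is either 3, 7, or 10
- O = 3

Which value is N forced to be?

O's domain is down to {3}, so O = 3. Eliminate 3 elsewhere: I, M, N.
I's domain is down to {10}, so I = 10. So M, N can't be 10.
So N = 7.

7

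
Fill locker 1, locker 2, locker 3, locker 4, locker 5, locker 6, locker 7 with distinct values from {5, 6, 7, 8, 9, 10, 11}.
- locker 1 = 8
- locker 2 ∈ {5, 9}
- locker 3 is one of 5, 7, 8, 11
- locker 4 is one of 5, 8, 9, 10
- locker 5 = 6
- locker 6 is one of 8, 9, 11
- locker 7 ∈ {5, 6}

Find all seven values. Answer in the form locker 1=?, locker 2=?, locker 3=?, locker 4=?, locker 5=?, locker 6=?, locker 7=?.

locker 1=8, locker 2=9, locker 3=7, locker 4=10, locker 5=6, locker 6=11, locker 7=5

locker 1 has just one choice, so locker 1 = 8. Strike 8 from locker 3, locker 4, locker 6.
That leaves locker 5 = 6. So locker 7 can't be 6.
locker 7 has just one choice, so locker 7 = 5. Remove 5 from locker 2, locker 3, locker 4.
locker 2 has just one choice, so locker 2 = 9. Eliminate 9 elsewhere: locker 4, locker 6.
locker 4 must be 10 (only option left).
That leaves locker 6 = 11. So locker 3 can't be 11.
That leaves locker 3 = 7.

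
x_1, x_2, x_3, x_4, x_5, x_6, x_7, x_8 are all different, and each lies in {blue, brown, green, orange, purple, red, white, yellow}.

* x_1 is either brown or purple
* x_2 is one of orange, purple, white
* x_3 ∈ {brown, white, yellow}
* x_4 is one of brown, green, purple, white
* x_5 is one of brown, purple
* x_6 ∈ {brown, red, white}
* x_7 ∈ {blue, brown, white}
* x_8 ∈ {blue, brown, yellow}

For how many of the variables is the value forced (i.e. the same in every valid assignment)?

3

The 8 variables together cover exactly {blue, brown, green, orange, purple, red, white, yellow} — 8 values for 8 variables — and green appears only in x_4's list, so x_4 = green.
The 7 still-open variables draw from only 7 values {blue, brown, orange, purple, red, white, yellow}, so each is used; only x_2 can be orange, hence x_2 = orange.
The 6 still-open variables draw from only 6 values {blue, brown, purple, red, white, yellow}, so each is used; only x_6 can be red, hence x_6 = red.
x_1 and x_5 between them cover only {brown, purple} — a naked pair. Remove those values from x_3, x_7, x_8.
Determined: x_2=orange, x_4=green, x_6=red. The other variables each still have more than one consistent value. That makes 3.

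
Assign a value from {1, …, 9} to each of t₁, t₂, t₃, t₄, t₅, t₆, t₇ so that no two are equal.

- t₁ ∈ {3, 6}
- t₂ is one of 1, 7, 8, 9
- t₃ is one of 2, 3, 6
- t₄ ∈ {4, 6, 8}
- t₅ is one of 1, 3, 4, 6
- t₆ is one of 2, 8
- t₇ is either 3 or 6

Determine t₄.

4

t₁ and t₇ between them cover only {3, 6} — a naked pair. Remove those values from t₃, t₄, t₅.
That leaves t₃ = 2. Strike 2 from t₆.
t₆'s domain is down to {8}, so t₆ = 8. Remove 8 from t₂, t₄.
So t₄ = 4.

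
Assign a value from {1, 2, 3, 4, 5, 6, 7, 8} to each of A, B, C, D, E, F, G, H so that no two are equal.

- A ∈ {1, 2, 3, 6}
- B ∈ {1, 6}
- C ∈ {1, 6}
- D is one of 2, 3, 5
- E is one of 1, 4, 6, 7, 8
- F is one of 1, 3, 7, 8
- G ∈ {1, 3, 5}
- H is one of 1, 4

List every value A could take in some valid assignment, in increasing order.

2, 3

The 2 variables B and C are confined to {1, 6}, which locks those values in; drop them from A, E, F, G, H.
H has just one choice, so H = 4. Strike 4 from E.
The 3 variables A, D, G are confined to {2, 3, 5}, which locks those values in; drop them from F.
No further eliminations apply; A can still be any of 2, 3.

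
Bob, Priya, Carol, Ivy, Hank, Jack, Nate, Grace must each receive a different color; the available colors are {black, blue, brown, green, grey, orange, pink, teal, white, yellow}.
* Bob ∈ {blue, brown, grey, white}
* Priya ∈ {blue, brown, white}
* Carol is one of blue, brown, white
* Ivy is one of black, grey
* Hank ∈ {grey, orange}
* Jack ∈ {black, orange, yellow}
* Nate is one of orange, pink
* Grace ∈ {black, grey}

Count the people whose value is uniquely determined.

3

The 8 variables together cover exactly {black, blue, brown, grey, orange, pink, white, yellow} — 8 values for 8 variables — and pink appears only in Nate's list, so Nate = pink.
Among the 7 still-open variables, yellow fits only Jack (and all 7 values in {black, blue, brown, grey, orange, white, yellow} must be used), so Jack = yellow.
The 6 still-open variables together cover exactly {black, blue, brown, grey, orange, white} — 6 values for 6 variables — and orange appears only in Hank's list, so Hank = orange.
The 2 variables Ivy and Grace are confined to {black, grey}, which locks those values in; drop them from Bob.
Determined: Hank=orange, Jack=yellow, Nate=pink. The other people each still have more than one consistent value. That makes 3.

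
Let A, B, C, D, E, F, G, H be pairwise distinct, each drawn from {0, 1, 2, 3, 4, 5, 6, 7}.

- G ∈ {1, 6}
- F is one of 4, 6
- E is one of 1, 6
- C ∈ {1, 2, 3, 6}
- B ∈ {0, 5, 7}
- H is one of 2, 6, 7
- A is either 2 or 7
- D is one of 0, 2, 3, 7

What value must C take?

3

The 8 variables together cover exactly {0, 1, 2, 3, 4, 5, 6, 7} — 8 values for 8 variables — and 4 appears only in F's list, so F = 4.
The 7 still-open variables together cover exactly {0, 1, 2, 3, 5, 6, 7} — 7 values for 7 variables — and 5 appears only in B's list, so B = 5.
The 6 still-open variables together cover exactly {0, 1, 2, 3, 6, 7} — 6 values for 6 variables — and 0 appears only in D's list, so D = 0.
The 5 still-open variables together cover exactly {1, 2, 3, 6, 7} — 5 values for 5 variables — and 3 appears only in C's list, so C = 3.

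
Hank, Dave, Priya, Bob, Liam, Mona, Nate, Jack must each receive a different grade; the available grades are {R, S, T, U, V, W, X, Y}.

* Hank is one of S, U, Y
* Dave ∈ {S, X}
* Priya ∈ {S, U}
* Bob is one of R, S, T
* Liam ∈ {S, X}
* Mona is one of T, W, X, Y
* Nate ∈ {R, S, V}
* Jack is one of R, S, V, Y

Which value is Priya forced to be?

The 8 variables together cover exactly {R, S, T, U, V, W, X, Y} — 8 values for 8 variables — and W appears only in Mona's list, so Mona = W.
The 7 still-open variables together cover exactly {R, S, T, U, V, X, Y} — 7 values for 7 variables — and T appears only in Bob's list, so Bob = T.
Dave and Liam share exactly the 2 values {S, X}; by pigeonhole those values go to them, so strike S, X from Hank, Priya, Nate, Jack.
So Priya = U.

U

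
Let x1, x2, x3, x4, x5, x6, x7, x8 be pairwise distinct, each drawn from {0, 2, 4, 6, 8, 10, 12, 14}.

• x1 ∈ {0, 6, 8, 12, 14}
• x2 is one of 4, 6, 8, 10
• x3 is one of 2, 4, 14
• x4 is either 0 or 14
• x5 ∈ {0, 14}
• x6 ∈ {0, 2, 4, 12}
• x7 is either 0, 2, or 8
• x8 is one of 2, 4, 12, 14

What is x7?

8

The 8 variables together cover exactly {0, 2, 4, 6, 8, 10, 12, 14} — 8 values for 8 variables — and 10 appears only in x2's list, so x2 = 10.
The 7 still-open variables together cover exactly {0, 2, 4, 6, 8, 12, 14} — 7 values for 7 variables — and 6 appears only in x1's list, so x1 = 6.
The 6 still-open variables together cover exactly {0, 2, 4, 8, 12, 14} — 6 values for 6 variables — and 8 appears only in x7's list, so x7 = 8.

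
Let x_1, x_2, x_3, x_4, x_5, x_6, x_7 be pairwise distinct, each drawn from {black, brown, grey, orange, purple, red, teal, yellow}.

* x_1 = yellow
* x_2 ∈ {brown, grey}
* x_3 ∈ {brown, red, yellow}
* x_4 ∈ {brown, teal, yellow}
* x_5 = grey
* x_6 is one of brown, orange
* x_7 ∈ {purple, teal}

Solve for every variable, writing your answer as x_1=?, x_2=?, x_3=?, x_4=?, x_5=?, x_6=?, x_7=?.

x_1 must be yellow (only option left). Eliminate yellow elsewhere: x_3, x_4.
x_5 has just one choice, so x_5 = grey. Eliminate grey elsewhere: x_2.
x_2 has just one choice, so x_2 = brown. Eliminate brown elsewhere: x_3, x_4, x_6.
x_3 must be red (only option left).
x_4 has just one choice, so x_4 = teal. Remove teal from x_7.
x_6 has just one choice, so x_6 = orange.
x_7's domain is down to {purple}, so x_7 = purple.

x_1=yellow, x_2=brown, x_3=red, x_4=teal, x_5=grey, x_6=orange, x_7=purple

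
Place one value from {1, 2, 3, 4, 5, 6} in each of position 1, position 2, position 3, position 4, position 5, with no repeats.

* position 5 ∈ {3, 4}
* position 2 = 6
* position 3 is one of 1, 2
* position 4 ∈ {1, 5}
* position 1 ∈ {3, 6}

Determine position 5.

4

position 2 has just one choice, so position 2 = 6. Remove 6 from position 1.
position 1 must be 3 (only option left). Remove 3 from position 5.
So position 5 = 4.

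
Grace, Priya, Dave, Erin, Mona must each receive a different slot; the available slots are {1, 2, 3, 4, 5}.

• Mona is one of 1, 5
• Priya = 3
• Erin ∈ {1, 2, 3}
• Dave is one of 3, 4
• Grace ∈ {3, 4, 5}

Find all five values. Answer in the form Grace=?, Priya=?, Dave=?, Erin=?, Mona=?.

Priya's domain is down to {3}, so Priya = 3. So Grace, Dave, Erin can't be 3.
That leaves Dave = 4. Strike 4 from Grace.
Grace must be 5 (only option left). Remove 5 from Mona.
That leaves Mona = 1. Strike 1 from Erin.
Erin has just one choice, so Erin = 2.

Grace=5, Priya=3, Dave=4, Erin=2, Mona=1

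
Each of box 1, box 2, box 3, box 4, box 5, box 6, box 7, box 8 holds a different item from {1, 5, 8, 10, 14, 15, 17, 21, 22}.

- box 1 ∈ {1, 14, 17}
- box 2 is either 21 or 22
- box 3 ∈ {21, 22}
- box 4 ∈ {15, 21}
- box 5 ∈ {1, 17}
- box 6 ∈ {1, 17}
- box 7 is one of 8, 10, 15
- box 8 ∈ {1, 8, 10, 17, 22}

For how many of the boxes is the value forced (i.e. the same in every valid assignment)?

The 8 variables together cover exactly {1, 8, 10, 14, 15, 17, 21, 22} — 8 values for 8 variables — and 14 appears only in box 1's list, so box 1 = 14.
box 2 and box 3 between them cover only {21, 22} — a naked pair. Remove those values from box 4, box 8.
box 4 has just one choice, so box 4 = 15. Remove 15 from box 7.
box 5 and box 6 between them cover only {1, 17} — a naked pair. Remove those values from box 8.
Determined: box 1=14, box 4=15. The other boxes each still have more than one consistent value. That makes 2.

2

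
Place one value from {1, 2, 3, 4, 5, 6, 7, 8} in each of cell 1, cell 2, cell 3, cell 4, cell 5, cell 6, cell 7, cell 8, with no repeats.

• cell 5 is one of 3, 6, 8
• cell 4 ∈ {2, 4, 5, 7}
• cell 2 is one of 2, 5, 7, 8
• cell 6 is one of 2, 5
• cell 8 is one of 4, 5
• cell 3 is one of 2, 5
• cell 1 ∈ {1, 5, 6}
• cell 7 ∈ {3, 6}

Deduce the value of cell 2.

8

The 8 variables together cover exactly {1, 2, 3, 4, 5, 6, 7, 8} — 8 values for 8 variables — and 1 appears only in cell 1's list, so cell 1 = 1.
The 2 variables cell 3 and cell 6 are confined to {2, 5}, which locks those values in; drop them from cell 2, cell 4, cell 8.
cell 8 must be 4 (only option left). Eliminate 4 elsewhere: cell 4.
cell 4's domain is down to {7}, so cell 4 = 7. Strike 7 from cell 2.
So cell 2 = 8.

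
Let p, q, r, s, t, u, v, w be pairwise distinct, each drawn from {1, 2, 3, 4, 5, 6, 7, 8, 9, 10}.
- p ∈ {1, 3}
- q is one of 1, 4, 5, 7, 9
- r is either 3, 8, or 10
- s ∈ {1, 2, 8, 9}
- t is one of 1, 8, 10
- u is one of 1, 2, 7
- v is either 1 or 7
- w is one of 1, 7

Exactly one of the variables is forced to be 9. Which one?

v and w share exactly the 2 values {1, 7}; by pigeonhole those values go to them, so strike 1, 7 from p, q, s, t, u.
p has just one choice, so p = 3. So r can't be 3.
That leaves u = 2. Eliminate 2 elsewhere: s.
r and t between them cover only {8, 10} — a naked pair. Remove those values from s.
So 9 goes to s.

s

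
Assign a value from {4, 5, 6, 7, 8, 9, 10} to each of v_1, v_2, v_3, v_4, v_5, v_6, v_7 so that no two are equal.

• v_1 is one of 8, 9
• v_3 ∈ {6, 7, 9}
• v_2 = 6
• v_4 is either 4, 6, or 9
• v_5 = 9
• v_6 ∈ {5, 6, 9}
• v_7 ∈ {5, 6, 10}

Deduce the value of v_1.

8

v_2 must be 6 (only option left). Remove 6 from v_3, v_4, v_6, v_7.
v_5 has just one choice, so v_5 = 9. So v_1, v_3, v_4, v_6 can't be 9.
So v_1 = 8.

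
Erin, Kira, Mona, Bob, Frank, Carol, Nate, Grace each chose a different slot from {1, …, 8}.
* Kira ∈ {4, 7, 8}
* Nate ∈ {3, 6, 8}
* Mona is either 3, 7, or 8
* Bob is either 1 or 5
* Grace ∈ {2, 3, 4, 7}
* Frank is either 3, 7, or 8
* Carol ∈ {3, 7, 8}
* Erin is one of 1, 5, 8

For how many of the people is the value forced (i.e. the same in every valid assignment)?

3

The 8 variables draw from only 8 values {1, 2, 3, 4, 5, 6, 7, 8}, so each is used; only Grace can be 2, hence Grace = 2.
The 7 still-open variables together cover exactly {1, 3, 4, 5, 6, 7, 8} — 7 values for 7 variables — and 4 appears only in Kira's list, so Kira = 4.
Among the 6 still-open variables, 6 fits only Nate (and all 6 values in {1, 3, 5, 6, 7, 8} must be used), so Nate = 6.
The 3 variables Mona, Frank, Carol are confined to {3, 7, 8}, which locks those values in; drop them from Erin.
Determined: Kira=4, Nate=6, Grace=2. The other people each still have more than one consistent value. That makes 3.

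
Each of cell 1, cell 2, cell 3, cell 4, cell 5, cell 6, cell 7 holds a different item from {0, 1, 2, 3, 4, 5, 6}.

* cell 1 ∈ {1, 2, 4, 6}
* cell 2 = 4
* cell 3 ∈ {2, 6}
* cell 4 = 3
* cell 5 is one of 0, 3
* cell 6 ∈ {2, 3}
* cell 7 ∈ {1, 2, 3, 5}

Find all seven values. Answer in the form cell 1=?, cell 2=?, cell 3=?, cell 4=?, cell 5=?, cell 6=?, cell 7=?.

cell 2's domain is down to {4}, so cell 2 = 4. Remove 4 from cell 1.
That leaves cell 4 = 3. So cell 5, cell 6, cell 7 can't be 3.
That leaves cell 5 = 0.
cell 6 has just one choice, so cell 6 = 2. Remove 2 from cell 1, cell 3, cell 7.
cell 3 must be 6 (only option left). Strike 6 from cell 1.
cell 1's domain is down to {1}, so cell 1 = 1. Strike 1 from cell 7.
cell 7's domain is down to {5}, so cell 7 = 5.

cell 1=1, cell 2=4, cell 3=6, cell 4=3, cell 5=0, cell 6=2, cell 7=5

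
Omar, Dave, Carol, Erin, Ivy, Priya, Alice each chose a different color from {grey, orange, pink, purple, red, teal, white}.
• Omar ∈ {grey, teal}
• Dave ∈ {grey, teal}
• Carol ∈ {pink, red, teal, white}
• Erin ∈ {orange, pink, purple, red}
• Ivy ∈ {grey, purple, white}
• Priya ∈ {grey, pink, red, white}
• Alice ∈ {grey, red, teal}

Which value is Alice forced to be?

The 7 variables together cover exactly {grey, orange, pink, purple, red, teal, white} — 7 values for 7 variables — and orange appears only in Erin's list, so Erin = orange.
Among the 6 still-open variables, purple fits only Ivy (and all 6 values in {grey, pink, purple, red, teal, white} must be used), so Ivy = purple.
Omar and Dave share exactly the 2 values {grey, teal}; by pigeonhole those values go to them, so strike grey, teal from Carol, Priya, Alice.
So Alice = red.

red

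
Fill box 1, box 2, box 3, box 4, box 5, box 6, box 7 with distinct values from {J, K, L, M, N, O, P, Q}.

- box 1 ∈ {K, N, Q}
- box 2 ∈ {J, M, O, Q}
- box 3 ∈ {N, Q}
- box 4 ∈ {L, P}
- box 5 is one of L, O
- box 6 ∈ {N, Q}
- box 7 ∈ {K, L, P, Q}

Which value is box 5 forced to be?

box 3 and box 6 share exactly the 2 values {N, Q}; by pigeonhole those values go to them, so strike N, Q from box 1, box 2, box 7.
box 1 has just one choice, so box 1 = K. Remove K from box 7.
box 4 and box 7 share exactly the 2 values {L, P}; by pigeonhole those values go to them, so strike L, P from box 5.
So box 5 = O.

O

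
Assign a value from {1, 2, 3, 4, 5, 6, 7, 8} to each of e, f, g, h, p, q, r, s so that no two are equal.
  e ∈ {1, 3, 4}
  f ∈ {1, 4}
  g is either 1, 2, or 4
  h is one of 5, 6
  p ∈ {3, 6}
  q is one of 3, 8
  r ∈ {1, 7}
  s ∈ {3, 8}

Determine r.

7

The 8 variables together cover exactly {1, 2, 3, 4, 5, 6, 7, 8} — 8 values for 8 variables — and 2 appears only in g's list, so g = 2.
The 7 still-open variables together cover exactly {1, 3, 4, 5, 6, 7, 8} — 7 values for 7 variables — and 5 appears only in h's list, so h = 5.
Among the 6 still-open variables, 6 fits only p (and all 6 values in {1, 3, 4, 6, 7, 8} must be used), so p = 6.
The 5 still-open variables together cover exactly {1, 3, 4, 7, 8} — 5 values for 5 variables — and 7 appears only in r's list, so r = 7.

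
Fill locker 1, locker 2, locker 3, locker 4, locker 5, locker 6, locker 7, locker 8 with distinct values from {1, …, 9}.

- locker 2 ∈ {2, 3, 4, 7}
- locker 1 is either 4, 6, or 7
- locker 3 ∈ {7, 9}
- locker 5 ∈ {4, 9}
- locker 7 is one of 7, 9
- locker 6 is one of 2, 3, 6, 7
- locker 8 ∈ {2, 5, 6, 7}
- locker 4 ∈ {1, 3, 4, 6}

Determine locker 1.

6

Among the 8 variables, 1 fits only locker 4 (and all 8 values in {1, 2, 3, 4, 5, 6, 7, 9} must be used), so locker 4 = 1.
The 7 still-open variables together cover exactly {2, 3, 4, 5, 6, 7, 9} — 7 values for 7 variables — and 5 appears only in locker 8's list, so locker 8 = 5.
The 2 variables locker 3 and locker 7 are confined to {7, 9}, which locks those values in; drop them from locker 1, locker 2, locker 5, locker 6.
locker 5 has just one choice, so locker 5 = 4. Remove 4 from locker 1, locker 2.
So locker 1 = 6.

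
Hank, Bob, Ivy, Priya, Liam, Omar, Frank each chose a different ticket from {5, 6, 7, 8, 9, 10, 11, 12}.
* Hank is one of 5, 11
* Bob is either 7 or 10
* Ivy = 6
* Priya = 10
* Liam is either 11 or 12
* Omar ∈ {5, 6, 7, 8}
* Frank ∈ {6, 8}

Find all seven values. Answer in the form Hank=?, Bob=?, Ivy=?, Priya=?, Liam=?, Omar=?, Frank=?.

Hank=11, Bob=7, Ivy=6, Priya=10, Liam=12, Omar=5, Frank=8

Ivy's domain is down to {6}, so Ivy = 6. Strike 6 from Omar, Frank.
Priya's domain is down to {10}, so Priya = 10. Eliminate 10 elsewhere: Bob.
Frank's domain is down to {8}, so Frank = 8. So Omar can't be 8.
Bob has just one choice, so Bob = 7. Remove 7 from Omar.
Omar must be 5 (only option left). Strike 5 from Hank.
Hank must be 11 (only option left). So Liam can't be 11.
Liam has just one choice, so Liam = 12.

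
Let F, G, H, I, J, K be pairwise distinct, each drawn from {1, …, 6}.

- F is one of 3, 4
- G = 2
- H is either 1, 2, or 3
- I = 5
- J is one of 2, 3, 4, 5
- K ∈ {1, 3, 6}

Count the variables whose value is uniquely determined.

4

G's domain is down to {2}, so G = 2. So H, J can't be 2.
That leaves I = 5. Eliminate 5 elsewhere: J.
The 4 still-open variables together cover exactly {1, 3, 4, 6} — 4 values for 4 variables — and 6 appears only in K's list, so K = 6.
The 3 still-open variables draw from only 3 values {1, 3, 4}, so each is used; only H can be 1, hence H = 1.
Determined: G=2, H=1, I=5, K=6. The other variables each still have more than one consistent value. That makes 4.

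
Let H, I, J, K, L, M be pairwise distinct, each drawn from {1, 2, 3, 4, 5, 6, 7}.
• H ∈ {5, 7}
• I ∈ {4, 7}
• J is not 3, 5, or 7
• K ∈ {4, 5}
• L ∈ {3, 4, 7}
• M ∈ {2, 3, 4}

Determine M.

H, I, K between them cover only {4, 5, 7} — a naked triple. Remove those values from J, L, M.
That leaves L = 3. Eliminate 3 elsewhere: M.
So M = 2.

2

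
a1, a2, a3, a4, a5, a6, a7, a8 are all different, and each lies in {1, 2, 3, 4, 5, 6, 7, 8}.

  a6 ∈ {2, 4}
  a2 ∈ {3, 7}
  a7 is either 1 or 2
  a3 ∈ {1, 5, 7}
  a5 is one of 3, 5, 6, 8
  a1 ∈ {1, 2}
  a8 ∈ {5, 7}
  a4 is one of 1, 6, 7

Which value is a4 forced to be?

6

The 8 variables draw from only 8 values {1, 2, 3, 4, 5, 6, 7, 8}, so each is used; only a6 can be 4, hence a6 = 4.
The 7 still-open variables draw from only 7 values {1, 2, 3, 5, 6, 7, 8}, so each is used; only a5 can be 8, hence a5 = 8.
The 6 still-open variables draw from only 6 values {1, 2, 3, 5, 6, 7}, so each is used; only a2 can be 3, hence a2 = 3.
The 5 still-open variables draw from only 5 values {1, 2, 5, 6, 7}, so each is used; only a4 can be 6, hence a4 = 6.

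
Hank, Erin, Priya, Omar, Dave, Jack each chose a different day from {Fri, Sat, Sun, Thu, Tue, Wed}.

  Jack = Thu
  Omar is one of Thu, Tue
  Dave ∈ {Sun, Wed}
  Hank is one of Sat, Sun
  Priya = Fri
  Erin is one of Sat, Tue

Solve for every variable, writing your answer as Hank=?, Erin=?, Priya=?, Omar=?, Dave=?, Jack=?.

Priya's domain is down to {Fri}, so Priya = Fri.
Jack's domain is down to {Thu}, so Jack = Thu. Strike Thu from Omar.
Omar's domain is down to {Tue}, so Omar = Tue. So Erin can't be Tue.
That leaves Erin = Sat. Strike Sat from Hank.
Hank's domain is down to {Sun}, so Hank = Sun. Strike Sun from Dave.
That leaves Dave = Wed.

Hank=Sun, Erin=Sat, Priya=Fri, Omar=Tue, Dave=Wed, Jack=Thu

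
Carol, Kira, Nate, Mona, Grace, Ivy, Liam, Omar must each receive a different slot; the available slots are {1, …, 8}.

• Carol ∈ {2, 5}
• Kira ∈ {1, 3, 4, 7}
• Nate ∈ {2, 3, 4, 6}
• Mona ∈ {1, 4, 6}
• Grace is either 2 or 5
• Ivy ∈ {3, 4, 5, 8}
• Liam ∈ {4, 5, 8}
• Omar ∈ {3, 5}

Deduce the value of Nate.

The 8 variables draw from only 8 values {1, 2, 3, 4, 5, 6, 7, 8}, so each is used; only Kira can be 7, hence Kira = 7.
The 7 still-open variables together cover exactly {1, 2, 3, 4, 5, 6, 8} — 7 values for 7 variables — and 1 appears only in Mona's list, so Mona = 1.
The 6 still-open variables together cover exactly {2, 3, 4, 5, 6, 8} — 6 values for 6 variables — and 6 appears only in Nate's list, so Nate = 6.

6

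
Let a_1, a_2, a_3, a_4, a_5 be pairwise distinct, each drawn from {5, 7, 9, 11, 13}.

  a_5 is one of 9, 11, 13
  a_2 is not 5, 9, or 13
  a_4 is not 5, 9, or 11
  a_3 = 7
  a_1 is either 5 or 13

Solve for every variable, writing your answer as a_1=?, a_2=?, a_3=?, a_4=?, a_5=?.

a_1=5, a_2=11, a_3=7, a_4=13, a_5=9

a_3's domain is down to {7}, so a_3 = 7. Strike 7 from a_2, a_4.
a_4 has just one choice, so a_4 = 13. So a_1, a_5 can't be 13.
a_1's domain is down to {5}, so a_1 = 5.
a_2 must be 11 (only option left). Eliminate 11 elsewhere: a_5.
a_5 has just one choice, so a_5 = 9.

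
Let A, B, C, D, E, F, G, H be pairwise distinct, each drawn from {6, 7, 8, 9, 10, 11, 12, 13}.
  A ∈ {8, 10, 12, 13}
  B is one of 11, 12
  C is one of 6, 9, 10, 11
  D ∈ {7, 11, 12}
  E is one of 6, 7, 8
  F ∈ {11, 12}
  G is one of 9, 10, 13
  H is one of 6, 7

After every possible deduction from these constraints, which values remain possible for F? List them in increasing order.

The 2 variables B and F are confined to {11, 12}, which locks those values in; drop them from A, C, D.
D has just one choice, so D = 7. Remove 7 from E, H.
That leaves H = 6. Remove 6 from C, E.
E's domain is down to {8}, so E = 8. Eliminate 8 elsewhere: A.
No further eliminations apply; F can still be any of 11, 12.

11, 12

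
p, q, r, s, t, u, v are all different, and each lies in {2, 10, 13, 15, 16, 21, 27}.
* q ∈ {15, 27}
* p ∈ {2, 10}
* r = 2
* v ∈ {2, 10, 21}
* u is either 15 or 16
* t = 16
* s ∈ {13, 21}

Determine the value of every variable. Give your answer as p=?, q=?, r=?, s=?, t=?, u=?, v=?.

p=10, q=27, r=2, s=13, t=16, u=15, v=21

r must be 2 (only option left). Remove 2 from p, v.
t has just one choice, so t = 16. So u can't be 16.
That leaves u = 15. So q can't be 15.
That leaves p = 10. Eliminate 10 elsewhere: v.
q's domain is down to {27}, so q = 27.
v must be 21 (only option left). Eliminate 21 elsewhere: s.
s must be 13 (only option left).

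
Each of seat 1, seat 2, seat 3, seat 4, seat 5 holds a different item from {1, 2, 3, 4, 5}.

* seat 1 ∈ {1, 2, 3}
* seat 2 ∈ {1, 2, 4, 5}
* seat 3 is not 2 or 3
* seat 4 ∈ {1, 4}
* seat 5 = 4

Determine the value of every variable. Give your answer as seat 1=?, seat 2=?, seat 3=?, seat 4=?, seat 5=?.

seat 5 has just one choice, so seat 5 = 4. So seat 2, seat 3, seat 4 can't be 4.
seat 4's domain is down to {1}, so seat 4 = 1. So seat 1, seat 2, seat 3 can't be 1.
seat 3 has just one choice, so seat 3 = 5. So seat 2 can't be 5.
seat 2 has just one choice, so seat 2 = 2. So seat 1 can't be 2.
seat 1 has just one choice, so seat 1 = 3.

seat 1=3, seat 2=2, seat 3=5, seat 4=1, seat 5=4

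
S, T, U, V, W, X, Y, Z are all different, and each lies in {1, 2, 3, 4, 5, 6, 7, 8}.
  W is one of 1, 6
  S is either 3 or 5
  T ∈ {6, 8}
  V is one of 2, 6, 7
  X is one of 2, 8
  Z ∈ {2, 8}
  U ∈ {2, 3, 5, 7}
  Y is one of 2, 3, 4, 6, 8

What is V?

Among the 8 variables, 1 fits only W (and all 8 values in {1, 2, 3, 4, 5, 6, 7, 8} must be used), so W = 1.
Among the 7 still-open variables, 4 fits only Y (and all 7 values in {2, 3, 4, 5, 6, 7, 8} must be used), so Y = 4.
X and Z between them cover only {2, 8} — a naked pair. Remove those values from T, U, V.
T's domain is down to {6}, so T = 6. Remove 6 from V.
So V = 7.

7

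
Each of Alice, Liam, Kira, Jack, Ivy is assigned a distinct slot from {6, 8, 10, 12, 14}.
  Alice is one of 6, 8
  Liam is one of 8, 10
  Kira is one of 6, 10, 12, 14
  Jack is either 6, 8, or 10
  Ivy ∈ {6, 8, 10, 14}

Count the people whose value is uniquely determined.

2

The 5 variables together cover exactly {6, 8, 10, 12, 14} — 5 values for 5 variables — and 12 appears only in Kira's list, so Kira = 12.
The 4 still-open variables draw from only 4 values {6, 8, 10, 14}, so each is used; only Ivy can be 14, hence Ivy = 14.
Determined: Kira=12, Ivy=14. The other people each still have more than one consistent value. That makes 2.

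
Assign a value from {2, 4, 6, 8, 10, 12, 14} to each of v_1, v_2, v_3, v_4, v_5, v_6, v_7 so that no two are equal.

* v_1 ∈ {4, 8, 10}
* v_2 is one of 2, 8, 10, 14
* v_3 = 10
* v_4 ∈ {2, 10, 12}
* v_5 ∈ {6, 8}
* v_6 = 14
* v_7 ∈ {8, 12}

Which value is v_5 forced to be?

v_3's domain is down to {10}, so v_3 = 10. Eliminate 10 elsewhere: v_1, v_2, v_4.
That leaves v_6 = 14. So v_2 can't be 14.
The 5 still-open variables together cover exactly {2, 4, 6, 8, 12} — 5 values for 5 variables — and 4 appears only in v_1's list, so v_1 = 4.
The 4 still-open variables draw from only 4 values {2, 6, 8, 12}, so each is used; only v_5 can be 6, hence v_5 = 6.

6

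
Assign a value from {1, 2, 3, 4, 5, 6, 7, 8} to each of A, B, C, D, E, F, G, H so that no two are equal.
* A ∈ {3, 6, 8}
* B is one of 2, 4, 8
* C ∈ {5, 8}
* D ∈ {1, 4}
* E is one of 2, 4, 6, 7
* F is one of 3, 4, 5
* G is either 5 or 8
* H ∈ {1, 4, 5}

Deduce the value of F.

The 8 variables draw from only 8 values {1, 2, 3, 4, 5, 6, 7, 8}, so each is used; only E can be 7, hence E = 7.
The 7 still-open variables draw from only 7 values {1, 2, 3, 4, 5, 6, 8}, so each is used; only B can be 2, hence B = 2.
The 6 still-open variables draw from only 6 values {1, 3, 4, 5, 6, 8}, so each is used; only A can be 6, hence A = 6.
The 5 still-open variables together cover exactly {1, 3, 4, 5, 8} — 5 values for 5 variables — and 3 appears only in F's list, so F = 3.

3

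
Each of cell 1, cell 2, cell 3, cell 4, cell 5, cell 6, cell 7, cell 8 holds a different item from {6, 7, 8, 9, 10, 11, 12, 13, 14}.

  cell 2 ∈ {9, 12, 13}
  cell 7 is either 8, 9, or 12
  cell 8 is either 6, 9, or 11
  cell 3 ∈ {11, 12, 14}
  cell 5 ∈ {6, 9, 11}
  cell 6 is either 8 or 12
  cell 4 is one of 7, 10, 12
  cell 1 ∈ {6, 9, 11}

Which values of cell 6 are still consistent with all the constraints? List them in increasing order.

cell 1, cell 5, cell 8 share exactly the 3 values {6, 9, 11}; by pigeonhole those values go to them, so strike 6, 9, 11 from cell 2, cell 3, cell 7.
cell 6 and cell 7 between them cover only {8, 12} — a naked pair. Remove those values from cell 2, cell 3, cell 4.
That leaves cell 2 = 13.
cell 3 has just one choice, so cell 3 = 14.
No further eliminations apply; cell 6 can still be any of 8, 12.

8, 12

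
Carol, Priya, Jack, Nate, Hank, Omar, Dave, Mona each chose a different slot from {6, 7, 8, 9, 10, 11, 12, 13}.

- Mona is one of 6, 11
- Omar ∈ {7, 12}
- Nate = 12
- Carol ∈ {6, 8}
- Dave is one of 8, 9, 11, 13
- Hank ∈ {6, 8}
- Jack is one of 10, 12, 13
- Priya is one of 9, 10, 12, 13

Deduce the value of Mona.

Nate's domain is down to {12}, so Nate = 12. Eliminate 12 elsewhere: Priya, Jack, Omar.
Omar must be 7 (only option left).
Carol and Hank between them cover only {6, 8} — a naked pair. Remove those values from Dave, Mona.
So Mona = 11.

11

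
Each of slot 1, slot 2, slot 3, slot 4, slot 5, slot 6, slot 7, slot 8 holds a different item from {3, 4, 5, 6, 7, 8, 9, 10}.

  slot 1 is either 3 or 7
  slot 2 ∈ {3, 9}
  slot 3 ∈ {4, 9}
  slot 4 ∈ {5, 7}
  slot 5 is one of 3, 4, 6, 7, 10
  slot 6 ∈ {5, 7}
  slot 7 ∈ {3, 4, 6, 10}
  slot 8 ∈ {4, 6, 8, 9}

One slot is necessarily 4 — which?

slot 3

The 8 variables draw from only 8 values {3, 4, 5, 6, 7, 8, 9, 10}, so each is used; only slot 8 can be 8, hence slot 8 = 8.
slot 4 and slot 6 share exactly the 2 values {5, 7}; by pigeonhole those values go to them, so strike 5, 7 from slot 1, slot 5.
slot 1 has just one choice, so slot 1 = 3. So slot 2, slot 5, slot 7 can't be 3.
slot 2 must be 9 (only option left). Eliminate 9 elsewhere: slot 3.
So 4 goes to slot 3.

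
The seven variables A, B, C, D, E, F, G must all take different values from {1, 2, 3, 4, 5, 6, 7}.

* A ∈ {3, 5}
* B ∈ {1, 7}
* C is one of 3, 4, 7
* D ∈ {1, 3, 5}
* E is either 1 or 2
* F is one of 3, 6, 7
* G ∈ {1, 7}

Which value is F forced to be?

Among the 7 variables, 2 fits only E (and all 7 values in {1, 2, 3, 4, 5, 6, 7} must be used), so E = 2.
Among the 6 still-open variables, 4 fits only C (and all 6 values in {1, 3, 4, 5, 6, 7} must be used), so C = 4.
The 5 still-open variables draw from only 5 values {1, 3, 5, 6, 7}, so each is used; only F can be 6, hence F = 6.

6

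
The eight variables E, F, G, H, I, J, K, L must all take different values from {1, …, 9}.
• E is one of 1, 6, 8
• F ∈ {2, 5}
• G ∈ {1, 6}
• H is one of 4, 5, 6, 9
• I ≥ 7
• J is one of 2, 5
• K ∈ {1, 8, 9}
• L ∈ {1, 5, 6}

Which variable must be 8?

E

The 8 variables together cover exactly {1, 2, 4, 5, 6, 7, 8, 9} — 8 values for 8 variables — and 4 appears only in H's list, so H = 4.
The 7 still-open variables draw from only 7 values {1, 2, 5, 6, 7, 8, 9}, so each is used; only I can be 7, hence I = 7.
The 6 still-open variables together cover exactly {1, 2, 5, 6, 8, 9} — 6 values for 6 variables — and 9 appears only in K's list, so K = 9.
The 5 still-open variables together cover exactly {1, 2, 5, 6, 8} — 5 values for 5 variables — and 8 appears only in E's list, so E = 8.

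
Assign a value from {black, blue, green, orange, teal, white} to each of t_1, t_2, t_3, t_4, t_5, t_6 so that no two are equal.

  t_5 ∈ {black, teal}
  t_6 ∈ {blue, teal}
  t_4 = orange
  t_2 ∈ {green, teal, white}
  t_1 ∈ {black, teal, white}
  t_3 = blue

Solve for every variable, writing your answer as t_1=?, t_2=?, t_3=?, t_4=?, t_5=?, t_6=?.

t_1=white, t_2=green, t_3=blue, t_4=orange, t_5=black, t_6=teal

t_3's domain is down to {blue}, so t_3 = blue. Eliminate blue elsewhere: t_6.
That leaves t_4 = orange.
That leaves t_6 = teal. So t_1, t_2, t_5 can't be teal.
t_5 has just one choice, so t_5 = black. Remove black from t_1.
t_1 has just one choice, so t_1 = white. Strike white from t_2.
t_2 has just one choice, so t_2 = green.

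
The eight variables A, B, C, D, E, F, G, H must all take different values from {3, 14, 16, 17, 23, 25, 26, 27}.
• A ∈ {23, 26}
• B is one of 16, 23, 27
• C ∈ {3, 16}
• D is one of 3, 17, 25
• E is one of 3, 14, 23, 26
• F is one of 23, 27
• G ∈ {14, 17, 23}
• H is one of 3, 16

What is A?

The 8 variables together cover exactly {3, 14, 16, 17, 23, 25, 26, 27} — 8 values for 8 variables — and 25 appears only in D's list, so D = 25.
The 7 still-open variables draw from only 7 values {3, 14, 16, 17, 23, 26, 27}, so each is used; only G can be 17, hence G = 17.
The 6 still-open variables together cover exactly {3, 14, 16, 23, 26, 27} — 6 values for 6 variables — and 14 appears only in E's list, so E = 14.
Among the 5 still-open variables, 26 fits only A (and all 5 values in {3, 16, 23, 26, 27} must be used), so A = 26.

26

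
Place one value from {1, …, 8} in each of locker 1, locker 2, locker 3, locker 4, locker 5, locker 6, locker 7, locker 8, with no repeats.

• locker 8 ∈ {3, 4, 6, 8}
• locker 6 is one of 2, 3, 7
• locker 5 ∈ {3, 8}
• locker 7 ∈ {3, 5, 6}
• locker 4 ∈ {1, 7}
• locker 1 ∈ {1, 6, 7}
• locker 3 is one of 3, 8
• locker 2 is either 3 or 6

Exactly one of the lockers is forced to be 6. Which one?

locker 2

The 8 variables draw from only 8 values {1, 2, 3, 4, 5, 6, 7, 8}, so each is used; only locker 6 can be 2, hence locker 6 = 2.
Among the 7 still-open variables, 4 fits only locker 8 (and all 7 values in {1, 3, 4, 5, 6, 7, 8} must be used), so locker 8 = 4.
The 6 still-open variables draw from only 6 values {1, 3, 5, 6, 7, 8}, so each is used; only locker 7 can be 5, hence locker 7 = 5.
locker 3 and locker 5 between them cover only {3, 8} — a naked pair. Remove those values from locker 2.
So 6 goes to locker 2.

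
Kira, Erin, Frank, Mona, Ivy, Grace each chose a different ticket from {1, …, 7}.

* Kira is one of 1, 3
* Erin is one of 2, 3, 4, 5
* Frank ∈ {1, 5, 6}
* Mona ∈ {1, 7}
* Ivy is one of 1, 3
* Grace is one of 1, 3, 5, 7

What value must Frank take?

6

Kira and Ivy between them cover only {1, 3} — a naked pair. Remove those values from Erin, Frank, Mona, Grace.
Mona has just one choice, so Mona = 7. So Grace can't be 7.
That leaves Grace = 5. Strike 5 from Erin, Frank.
So Frank = 6.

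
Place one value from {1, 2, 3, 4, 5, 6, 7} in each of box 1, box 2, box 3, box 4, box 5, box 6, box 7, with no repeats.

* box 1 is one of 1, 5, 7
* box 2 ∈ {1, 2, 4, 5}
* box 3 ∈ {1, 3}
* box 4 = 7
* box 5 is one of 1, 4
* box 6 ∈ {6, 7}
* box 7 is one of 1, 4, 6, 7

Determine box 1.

box 4 must be 7 (only option left). So box 1, box 6, box 7 can't be 7.
That leaves box 6 = 6. Strike 6 from box 7.
Among the 5 still-open variables, 2 fits only box 2 (and all 5 values in {1, 2, 3, 4, 5} must be used), so box 2 = 2.
Among the 4 still-open variables, 3 fits only box 3 (and all 4 values in {1, 3, 4, 5} must be used), so box 3 = 3.
The 3 still-open variables together cover exactly {1, 4, 5} — 3 values for 3 variables — and 5 appears only in box 1's list, so box 1 = 5.

5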